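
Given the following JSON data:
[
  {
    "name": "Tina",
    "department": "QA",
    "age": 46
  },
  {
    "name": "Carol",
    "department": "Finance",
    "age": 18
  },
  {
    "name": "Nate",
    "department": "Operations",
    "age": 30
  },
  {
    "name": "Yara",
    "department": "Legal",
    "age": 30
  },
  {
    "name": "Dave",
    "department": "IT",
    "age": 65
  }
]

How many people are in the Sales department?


Scanning records for department = Sales
  No matches found
Count: 0

ANSWER: 0


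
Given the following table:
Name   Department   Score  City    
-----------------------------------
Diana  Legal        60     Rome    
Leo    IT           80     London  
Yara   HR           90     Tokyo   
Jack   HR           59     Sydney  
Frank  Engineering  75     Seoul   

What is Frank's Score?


Row 5: Frank
Score = 75

ANSWER: 75


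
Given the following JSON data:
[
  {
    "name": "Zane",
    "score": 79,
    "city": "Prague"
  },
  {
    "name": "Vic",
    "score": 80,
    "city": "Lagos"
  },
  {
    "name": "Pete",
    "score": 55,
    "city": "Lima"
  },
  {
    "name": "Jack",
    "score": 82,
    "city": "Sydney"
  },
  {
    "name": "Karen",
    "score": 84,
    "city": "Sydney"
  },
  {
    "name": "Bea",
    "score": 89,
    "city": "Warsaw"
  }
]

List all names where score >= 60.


Filtering records where score >= 60:
  Zane (score=79) -> YES
  Vic (score=80) -> YES
  Pete (score=55) -> no
  Jack (score=82) -> YES
  Karen (score=84) -> YES
  Bea (score=89) -> YES


ANSWER: Zane, Vic, Jack, Karen, Bea


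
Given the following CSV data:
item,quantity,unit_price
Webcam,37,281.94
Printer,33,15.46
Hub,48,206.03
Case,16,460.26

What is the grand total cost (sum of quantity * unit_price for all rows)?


Computing row totals:
  Webcam: 37 * 281.94 = 10431.78
  Printer: 33 * 15.46 = 510.18
  Hub: 48 * 206.03 = 9889.44
  Case: 16 * 460.26 = 7364.16
Grand total = 10431.78 + 510.18 + 9889.44 + 7364.16 = 28195.56

ANSWER: 28195.56


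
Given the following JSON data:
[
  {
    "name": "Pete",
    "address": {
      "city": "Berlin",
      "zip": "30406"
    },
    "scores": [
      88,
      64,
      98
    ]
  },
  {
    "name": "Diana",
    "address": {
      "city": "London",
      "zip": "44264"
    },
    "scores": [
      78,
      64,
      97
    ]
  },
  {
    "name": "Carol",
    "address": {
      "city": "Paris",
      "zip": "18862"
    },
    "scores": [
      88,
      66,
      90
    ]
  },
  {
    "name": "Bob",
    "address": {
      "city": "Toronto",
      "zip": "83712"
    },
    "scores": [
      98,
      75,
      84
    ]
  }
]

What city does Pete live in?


Path: records[0].address.city
Value: Berlin

ANSWER: Berlin


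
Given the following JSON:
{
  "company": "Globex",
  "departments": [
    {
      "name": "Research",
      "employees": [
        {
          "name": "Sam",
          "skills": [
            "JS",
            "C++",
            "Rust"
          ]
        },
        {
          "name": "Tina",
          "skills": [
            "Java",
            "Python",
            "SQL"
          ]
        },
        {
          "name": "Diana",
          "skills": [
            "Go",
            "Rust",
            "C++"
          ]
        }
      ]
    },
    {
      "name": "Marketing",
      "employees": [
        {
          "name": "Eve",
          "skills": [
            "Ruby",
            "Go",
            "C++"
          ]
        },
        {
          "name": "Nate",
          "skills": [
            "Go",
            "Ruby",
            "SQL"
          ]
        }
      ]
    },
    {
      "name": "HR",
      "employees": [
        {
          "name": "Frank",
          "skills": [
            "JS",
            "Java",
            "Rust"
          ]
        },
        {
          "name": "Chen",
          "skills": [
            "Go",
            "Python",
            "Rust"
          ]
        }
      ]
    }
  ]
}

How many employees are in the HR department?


Path: departments[2].employees
Count: 2

ANSWER: 2


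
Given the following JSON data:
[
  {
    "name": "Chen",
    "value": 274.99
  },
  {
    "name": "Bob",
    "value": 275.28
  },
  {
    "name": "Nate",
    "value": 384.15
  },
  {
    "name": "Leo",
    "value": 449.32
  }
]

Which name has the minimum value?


Comparing values:
  Chen: 274.99
  Bob: 275.28
  Nate: 384.15
  Leo: 449.32
Minimum: Chen (274.99)

ANSWER: Chen


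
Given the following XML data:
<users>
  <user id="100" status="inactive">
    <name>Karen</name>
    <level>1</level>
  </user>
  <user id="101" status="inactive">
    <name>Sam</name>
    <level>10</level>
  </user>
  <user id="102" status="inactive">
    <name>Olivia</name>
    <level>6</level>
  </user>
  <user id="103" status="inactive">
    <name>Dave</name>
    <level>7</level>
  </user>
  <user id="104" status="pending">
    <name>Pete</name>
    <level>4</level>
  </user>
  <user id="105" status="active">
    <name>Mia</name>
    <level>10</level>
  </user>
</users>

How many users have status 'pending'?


Counting users with status='pending':
  Pete (id=104) -> MATCH
Count: 1

ANSWER: 1


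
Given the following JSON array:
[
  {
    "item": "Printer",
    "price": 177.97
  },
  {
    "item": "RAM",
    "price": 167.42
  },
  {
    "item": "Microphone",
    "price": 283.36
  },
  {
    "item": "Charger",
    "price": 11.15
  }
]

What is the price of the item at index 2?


Array index 2 -> Microphone
price = 283.36

ANSWER: 283.36


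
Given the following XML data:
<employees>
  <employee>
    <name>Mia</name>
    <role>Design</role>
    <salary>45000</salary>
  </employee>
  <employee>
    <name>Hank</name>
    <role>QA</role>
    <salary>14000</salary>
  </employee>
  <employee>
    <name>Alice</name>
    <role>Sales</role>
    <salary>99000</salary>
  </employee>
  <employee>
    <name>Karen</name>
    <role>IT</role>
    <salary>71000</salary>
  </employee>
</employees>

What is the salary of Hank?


Searching for <employee> with <name>Hank</name>
Found at position 2
<salary>14000</salary>

ANSWER: 14000


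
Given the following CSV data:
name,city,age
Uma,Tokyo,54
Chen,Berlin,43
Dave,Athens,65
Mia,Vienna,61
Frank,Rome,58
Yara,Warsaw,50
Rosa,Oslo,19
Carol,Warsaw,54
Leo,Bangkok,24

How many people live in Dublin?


Scanning city column for 'Dublin':
Total matches: 0

ANSWER: 0


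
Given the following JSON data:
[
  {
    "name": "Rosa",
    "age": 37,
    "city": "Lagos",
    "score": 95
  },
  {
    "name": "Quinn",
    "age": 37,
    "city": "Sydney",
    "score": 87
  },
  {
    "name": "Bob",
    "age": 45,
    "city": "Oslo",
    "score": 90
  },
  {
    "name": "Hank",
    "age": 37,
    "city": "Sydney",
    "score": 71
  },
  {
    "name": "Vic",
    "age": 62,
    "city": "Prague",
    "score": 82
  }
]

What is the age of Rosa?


Looking up record where name = Rosa
Record index: 0
Field 'age' = 37

ANSWER: 37


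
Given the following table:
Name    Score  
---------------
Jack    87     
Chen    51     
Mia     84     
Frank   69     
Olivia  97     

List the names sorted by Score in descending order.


Sorting by Score (descending):
  Olivia: 97
  Jack: 87
  Mia: 84
  Frank: 69
  Chen: 51


ANSWER: Olivia, Jack, Mia, Frank, Chen


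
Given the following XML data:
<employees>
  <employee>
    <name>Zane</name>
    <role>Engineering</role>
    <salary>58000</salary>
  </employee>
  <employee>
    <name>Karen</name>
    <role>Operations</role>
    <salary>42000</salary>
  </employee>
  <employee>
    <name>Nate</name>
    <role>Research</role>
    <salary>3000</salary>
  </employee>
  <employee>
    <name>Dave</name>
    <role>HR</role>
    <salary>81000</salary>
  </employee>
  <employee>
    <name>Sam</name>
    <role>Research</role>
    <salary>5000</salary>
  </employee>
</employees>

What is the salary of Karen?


Searching for <employee> with <name>Karen</name>
Found at position 2
<salary>42000</salary>

ANSWER: 42000


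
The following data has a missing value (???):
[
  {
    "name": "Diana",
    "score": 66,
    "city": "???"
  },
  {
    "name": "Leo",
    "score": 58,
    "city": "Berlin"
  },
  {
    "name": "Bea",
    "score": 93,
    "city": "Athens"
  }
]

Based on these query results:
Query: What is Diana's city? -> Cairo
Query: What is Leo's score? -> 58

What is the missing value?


The missing value is Diana's city
From query: Diana's city = Cairo

ANSWER: Cairo


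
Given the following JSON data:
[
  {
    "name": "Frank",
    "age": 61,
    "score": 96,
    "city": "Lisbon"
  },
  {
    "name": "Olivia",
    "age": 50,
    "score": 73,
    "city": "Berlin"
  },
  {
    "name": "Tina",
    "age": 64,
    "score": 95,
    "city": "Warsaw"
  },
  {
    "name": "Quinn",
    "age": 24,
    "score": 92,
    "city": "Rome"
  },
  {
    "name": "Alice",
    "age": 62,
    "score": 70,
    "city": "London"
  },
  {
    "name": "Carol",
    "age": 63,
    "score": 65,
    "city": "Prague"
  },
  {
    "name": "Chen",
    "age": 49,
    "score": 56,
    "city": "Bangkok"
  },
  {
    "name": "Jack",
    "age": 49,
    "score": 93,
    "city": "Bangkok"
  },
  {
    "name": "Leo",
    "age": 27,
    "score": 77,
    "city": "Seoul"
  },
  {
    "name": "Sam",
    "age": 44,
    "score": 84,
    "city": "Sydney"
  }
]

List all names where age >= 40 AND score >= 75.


Checking both conditions:
  Frank (age=61, score=96) -> YES
  Olivia (age=50, score=73) -> no
  Tina (age=64, score=95) -> YES
  Quinn (age=24, score=92) -> no
  Alice (age=62, score=70) -> no
  Carol (age=63, score=65) -> no
  Chen (age=49, score=56) -> no
  Jack (age=49, score=93) -> YES
  Leo (age=27, score=77) -> no
  Sam (age=44, score=84) -> YES


ANSWER: Frank, Tina, Jack, Sam


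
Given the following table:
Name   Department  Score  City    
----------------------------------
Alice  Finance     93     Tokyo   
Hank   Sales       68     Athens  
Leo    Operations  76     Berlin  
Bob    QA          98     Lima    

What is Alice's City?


Row 1: Alice
City = Tokyo

ANSWER: Tokyo


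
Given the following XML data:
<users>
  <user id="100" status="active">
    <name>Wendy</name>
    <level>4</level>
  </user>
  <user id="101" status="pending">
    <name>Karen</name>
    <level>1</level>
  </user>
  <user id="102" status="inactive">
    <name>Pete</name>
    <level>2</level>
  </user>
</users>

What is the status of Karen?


Finding user with name = Karen
user id="101" status="pending"

ANSWER: pending


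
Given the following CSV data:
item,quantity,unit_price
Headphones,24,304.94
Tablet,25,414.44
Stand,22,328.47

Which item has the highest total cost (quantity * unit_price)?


Computing row totals:
  Headphones: 7318.56
  Tablet: 10361.0
  Stand: 7226.34
Maximum: Tablet (10361.0)

ANSWER: Tablet


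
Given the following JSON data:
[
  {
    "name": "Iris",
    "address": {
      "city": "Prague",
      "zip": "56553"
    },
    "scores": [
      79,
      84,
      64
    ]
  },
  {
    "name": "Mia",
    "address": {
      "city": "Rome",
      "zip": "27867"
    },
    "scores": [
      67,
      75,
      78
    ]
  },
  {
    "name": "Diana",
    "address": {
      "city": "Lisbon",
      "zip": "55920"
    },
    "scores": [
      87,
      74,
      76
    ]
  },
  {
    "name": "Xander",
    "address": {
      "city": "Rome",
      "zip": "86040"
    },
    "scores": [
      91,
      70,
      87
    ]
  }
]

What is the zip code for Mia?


Path: records[1].address.zip
Value: 27867

ANSWER: 27867


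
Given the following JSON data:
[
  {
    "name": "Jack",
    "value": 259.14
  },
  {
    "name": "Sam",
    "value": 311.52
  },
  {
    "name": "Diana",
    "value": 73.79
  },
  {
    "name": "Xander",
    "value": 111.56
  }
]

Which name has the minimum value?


Comparing values:
  Jack: 259.14
  Sam: 311.52
  Diana: 73.79
  Xander: 111.56
Minimum: Diana (73.79)

ANSWER: Diana


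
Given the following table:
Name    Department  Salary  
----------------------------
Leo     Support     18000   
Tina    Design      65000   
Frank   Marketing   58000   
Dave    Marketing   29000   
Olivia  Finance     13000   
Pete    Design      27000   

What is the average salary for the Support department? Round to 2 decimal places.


Support department members:
  Leo: 18000
Sum = 18000
Count = 1
Average = 18000 / 1 = 18000.00

ANSWER: 18000.00


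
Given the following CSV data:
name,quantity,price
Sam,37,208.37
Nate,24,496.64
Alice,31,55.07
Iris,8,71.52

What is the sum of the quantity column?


Values in 'quantity' column:
  Row 1: 37
  Row 2: 24
  Row 3: 31
  Row 4: 8
Sum = 37 + 24 + 31 + 8 = 100

ANSWER: 100


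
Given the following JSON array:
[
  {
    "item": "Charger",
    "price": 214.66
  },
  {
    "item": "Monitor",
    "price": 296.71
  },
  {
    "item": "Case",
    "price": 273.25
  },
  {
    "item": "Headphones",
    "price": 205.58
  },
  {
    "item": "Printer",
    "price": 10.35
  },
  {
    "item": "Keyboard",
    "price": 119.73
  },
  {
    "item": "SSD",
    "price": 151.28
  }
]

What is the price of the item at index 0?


Array index 0 -> Charger
price = 214.66

ANSWER: 214.66


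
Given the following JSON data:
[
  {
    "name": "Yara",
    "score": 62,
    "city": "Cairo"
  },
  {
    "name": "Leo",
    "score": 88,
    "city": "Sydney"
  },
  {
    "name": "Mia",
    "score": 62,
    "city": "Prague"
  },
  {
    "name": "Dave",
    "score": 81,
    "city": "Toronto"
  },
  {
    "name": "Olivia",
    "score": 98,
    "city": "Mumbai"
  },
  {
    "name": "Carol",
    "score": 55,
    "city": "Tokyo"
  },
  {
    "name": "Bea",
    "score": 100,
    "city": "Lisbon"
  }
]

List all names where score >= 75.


Filtering records where score >= 75:
  Yara (score=62) -> no
  Leo (score=88) -> YES
  Mia (score=62) -> no
  Dave (score=81) -> YES
  Olivia (score=98) -> YES
  Carol (score=55) -> no
  Bea (score=100) -> YES


ANSWER: Leo, Dave, Olivia, Bea


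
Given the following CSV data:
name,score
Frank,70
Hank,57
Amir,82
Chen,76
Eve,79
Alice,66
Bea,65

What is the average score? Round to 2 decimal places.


Scores: 70, 57, 82, 76, 79, 66, 65
Sum = 495
Count = 7
Average = 495 / 7 = 70.71

ANSWER: 70.71


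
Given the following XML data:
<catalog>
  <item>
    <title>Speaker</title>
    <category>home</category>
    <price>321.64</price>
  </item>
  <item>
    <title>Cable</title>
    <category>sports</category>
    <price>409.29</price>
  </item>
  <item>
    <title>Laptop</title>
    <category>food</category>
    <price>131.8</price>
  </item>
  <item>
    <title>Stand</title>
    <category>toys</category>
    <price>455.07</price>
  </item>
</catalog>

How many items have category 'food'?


Scanning <item> elements for <category>food</category>:
  Item 3: Laptop -> MATCH
Count: 1

ANSWER: 1


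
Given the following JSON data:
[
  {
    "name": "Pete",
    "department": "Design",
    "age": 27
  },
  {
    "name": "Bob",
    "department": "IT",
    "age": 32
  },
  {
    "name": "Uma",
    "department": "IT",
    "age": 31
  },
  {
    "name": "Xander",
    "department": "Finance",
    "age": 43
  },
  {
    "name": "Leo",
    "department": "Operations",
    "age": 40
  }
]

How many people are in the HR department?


Scanning records for department = HR
  No matches found
Count: 0

ANSWER: 0


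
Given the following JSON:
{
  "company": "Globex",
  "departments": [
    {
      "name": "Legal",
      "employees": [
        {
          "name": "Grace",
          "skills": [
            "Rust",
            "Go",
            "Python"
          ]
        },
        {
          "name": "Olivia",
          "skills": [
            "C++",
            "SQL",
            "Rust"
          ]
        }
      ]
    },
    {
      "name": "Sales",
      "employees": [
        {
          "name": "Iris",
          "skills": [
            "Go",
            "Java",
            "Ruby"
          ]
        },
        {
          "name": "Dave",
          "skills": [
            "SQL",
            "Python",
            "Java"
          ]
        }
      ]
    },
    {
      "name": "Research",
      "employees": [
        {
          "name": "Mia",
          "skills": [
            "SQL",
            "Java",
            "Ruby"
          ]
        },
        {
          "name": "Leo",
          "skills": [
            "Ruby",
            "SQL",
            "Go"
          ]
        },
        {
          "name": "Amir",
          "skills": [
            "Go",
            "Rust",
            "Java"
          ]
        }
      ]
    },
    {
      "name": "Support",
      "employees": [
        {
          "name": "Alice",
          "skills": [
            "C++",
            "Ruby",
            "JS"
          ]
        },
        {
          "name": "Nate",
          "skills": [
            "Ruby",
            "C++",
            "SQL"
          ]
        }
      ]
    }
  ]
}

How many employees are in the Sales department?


Path: departments[1].employees
Count: 2

ANSWER: 2


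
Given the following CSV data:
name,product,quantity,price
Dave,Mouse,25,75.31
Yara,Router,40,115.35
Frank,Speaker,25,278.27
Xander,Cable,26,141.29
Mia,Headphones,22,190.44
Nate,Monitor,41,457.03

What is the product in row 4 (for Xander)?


Row 4: Xander
Column 'product' = Cable

ANSWER: Cable


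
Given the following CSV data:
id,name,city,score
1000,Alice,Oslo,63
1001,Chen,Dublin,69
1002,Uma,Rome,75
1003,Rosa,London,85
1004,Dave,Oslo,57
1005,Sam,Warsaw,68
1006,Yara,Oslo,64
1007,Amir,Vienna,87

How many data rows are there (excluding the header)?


Counting rows (excluding header):
Header: id,name,city,score
Data rows: 8

ANSWER: 8


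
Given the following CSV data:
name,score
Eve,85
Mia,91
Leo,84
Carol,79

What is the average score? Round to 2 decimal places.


Scores: 85, 91, 84, 79
Sum = 339
Count = 4
Average = 339 / 4 = 84.75

ANSWER: 84.75


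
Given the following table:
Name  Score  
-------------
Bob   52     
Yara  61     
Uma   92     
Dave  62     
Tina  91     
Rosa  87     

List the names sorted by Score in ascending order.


Sorting by Score (ascending):
  Bob: 52
  Yara: 61
  Dave: 62
  Rosa: 87
  Tina: 91
  Uma: 92


ANSWER: Bob, Yara, Dave, Rosa, Tina, Uma


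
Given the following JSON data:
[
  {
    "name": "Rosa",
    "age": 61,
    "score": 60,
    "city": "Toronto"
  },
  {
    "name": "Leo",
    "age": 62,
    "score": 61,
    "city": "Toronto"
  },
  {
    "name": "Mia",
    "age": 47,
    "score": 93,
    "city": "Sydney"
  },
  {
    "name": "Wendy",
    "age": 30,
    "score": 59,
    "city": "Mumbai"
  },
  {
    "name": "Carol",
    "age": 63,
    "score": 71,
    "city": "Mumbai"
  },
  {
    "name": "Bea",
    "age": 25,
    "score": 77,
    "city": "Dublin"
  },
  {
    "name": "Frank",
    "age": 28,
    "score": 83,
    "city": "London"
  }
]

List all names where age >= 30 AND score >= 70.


Checking both conditions:
  Rosa (age=61, score=60) -> no
  Leo (age=62, score=61) -> no
  Mia (age=47, score=93) -> YES
  Wendy (age=30, score=59) -> no
  Carol (age=63, score=71) -> YES
  Bea (age=25, score=77) -> no
  Frank (age=28, score=83) -> no


ANSWER: Mia, Carol


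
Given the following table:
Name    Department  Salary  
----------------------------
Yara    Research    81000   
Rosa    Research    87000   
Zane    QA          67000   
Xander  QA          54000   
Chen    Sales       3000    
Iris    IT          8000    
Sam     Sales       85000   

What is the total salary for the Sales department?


Sales department members:
  Chen: 3000
  Sam: 85000
Total = 3000 + 85000 = 88000

ANSWER: 88000


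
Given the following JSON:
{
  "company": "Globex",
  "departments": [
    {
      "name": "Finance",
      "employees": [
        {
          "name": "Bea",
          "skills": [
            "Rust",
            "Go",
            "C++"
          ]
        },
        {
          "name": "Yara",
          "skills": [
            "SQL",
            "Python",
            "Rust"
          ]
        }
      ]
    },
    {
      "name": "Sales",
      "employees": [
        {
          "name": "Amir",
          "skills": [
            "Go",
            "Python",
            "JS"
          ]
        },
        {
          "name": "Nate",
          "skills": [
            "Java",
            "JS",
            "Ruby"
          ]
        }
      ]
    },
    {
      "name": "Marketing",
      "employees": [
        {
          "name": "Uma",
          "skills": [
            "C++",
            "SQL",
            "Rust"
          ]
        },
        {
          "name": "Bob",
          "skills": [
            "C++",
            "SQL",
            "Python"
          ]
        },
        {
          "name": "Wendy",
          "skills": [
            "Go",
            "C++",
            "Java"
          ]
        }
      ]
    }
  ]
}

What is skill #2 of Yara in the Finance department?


Path: departments[0].employees[1].skills[1]
Value: Python

ANSWER: Python


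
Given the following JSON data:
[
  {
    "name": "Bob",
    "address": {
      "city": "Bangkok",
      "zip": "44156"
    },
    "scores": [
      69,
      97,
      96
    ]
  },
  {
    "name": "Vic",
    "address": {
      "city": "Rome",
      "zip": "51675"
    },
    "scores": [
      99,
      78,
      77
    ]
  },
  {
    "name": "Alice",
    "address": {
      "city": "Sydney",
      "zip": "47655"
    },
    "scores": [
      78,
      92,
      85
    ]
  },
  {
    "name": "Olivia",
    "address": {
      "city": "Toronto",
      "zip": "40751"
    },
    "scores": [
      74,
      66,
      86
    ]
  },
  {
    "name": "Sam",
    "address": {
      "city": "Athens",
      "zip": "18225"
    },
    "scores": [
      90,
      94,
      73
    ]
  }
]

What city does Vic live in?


Path: records[1].address.city
Value: Rome

ANSWER: Rome


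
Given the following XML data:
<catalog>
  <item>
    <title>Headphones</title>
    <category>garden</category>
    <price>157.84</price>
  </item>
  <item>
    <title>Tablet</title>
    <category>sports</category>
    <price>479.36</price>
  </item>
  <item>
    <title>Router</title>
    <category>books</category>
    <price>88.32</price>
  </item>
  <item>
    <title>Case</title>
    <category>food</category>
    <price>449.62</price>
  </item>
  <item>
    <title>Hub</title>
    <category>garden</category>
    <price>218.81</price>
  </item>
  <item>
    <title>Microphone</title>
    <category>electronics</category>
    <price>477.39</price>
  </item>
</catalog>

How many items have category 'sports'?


Scanning <item> elements for <category>sports</category>:
  Item 2: Tablet -> MATCH
Count: 1

ANSWER: 1


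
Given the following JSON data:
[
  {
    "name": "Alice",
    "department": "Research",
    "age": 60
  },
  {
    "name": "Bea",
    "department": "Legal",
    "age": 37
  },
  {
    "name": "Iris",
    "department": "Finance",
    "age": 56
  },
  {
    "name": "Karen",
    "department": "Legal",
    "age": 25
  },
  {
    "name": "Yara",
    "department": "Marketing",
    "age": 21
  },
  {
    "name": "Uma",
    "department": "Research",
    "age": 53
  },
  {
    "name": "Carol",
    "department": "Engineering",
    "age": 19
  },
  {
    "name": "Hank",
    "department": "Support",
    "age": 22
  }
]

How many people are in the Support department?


Scanning records for department = Support
  Record 7: Hank
Count: 1

ANSWER: 1


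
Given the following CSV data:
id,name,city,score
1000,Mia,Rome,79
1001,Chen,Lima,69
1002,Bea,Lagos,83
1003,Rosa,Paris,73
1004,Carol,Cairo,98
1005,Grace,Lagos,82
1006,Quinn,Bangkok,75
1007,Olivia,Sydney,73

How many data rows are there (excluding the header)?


Counting rows (excluding header):
Header: id,name,city,score
Data rows: 8

ANSWER: 8


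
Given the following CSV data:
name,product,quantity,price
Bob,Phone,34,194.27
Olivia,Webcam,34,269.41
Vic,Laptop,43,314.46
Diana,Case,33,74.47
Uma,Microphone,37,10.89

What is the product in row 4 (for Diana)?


Row 4: Diana
Column 'product' = Case

ANSWER: Case


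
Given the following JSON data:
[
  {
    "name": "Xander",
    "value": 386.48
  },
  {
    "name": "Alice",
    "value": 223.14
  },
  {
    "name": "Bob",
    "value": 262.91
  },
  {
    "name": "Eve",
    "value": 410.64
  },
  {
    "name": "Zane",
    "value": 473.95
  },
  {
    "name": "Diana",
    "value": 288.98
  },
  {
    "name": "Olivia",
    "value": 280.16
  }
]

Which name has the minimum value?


Comparing values:
  Xander: 386.48
  Alice: 223.14
  Bob: 262.91
  Eve: 410.64
  Zane: 473.95
  Diana: 288.98
  Olivia: 280.16
Minimum: Alice (223.14)

ANSWER: Alice


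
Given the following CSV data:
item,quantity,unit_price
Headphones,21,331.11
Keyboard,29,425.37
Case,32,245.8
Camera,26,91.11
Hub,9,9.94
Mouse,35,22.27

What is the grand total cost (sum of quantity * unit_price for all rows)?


Computing row totals:
  Headphones: 21 * 331.11 = 6953.31
  Keyboard: 29 * 425.37 = 12335.73
  Case: 32 * 245.8 = 7865.6
  Camera: 26 * 91.11 = 2368.86
  Hub: 9 * 9.94 = 89.46
  Mouse: 35 * 22.27 = 779.45
Grand total = 6953.31 + 12335.73 + 7865.6 + 2368.86 + 89.46 + 779.45 = 30392.41

ANSWER: 30392.41


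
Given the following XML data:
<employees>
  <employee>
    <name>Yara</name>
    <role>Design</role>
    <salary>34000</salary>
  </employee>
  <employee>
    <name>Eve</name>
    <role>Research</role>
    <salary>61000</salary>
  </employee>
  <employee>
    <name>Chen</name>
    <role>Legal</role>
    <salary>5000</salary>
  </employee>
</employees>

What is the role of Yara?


Searching for <employee> with <name>Yara</name>
Found at position 1
<role>Design</role>

ANSWER: Design


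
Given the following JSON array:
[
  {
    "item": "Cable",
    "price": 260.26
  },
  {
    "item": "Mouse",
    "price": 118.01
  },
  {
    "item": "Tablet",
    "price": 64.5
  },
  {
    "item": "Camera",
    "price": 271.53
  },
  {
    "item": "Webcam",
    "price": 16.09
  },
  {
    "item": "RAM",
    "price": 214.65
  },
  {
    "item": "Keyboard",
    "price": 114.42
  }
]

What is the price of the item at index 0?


Array index 0 -> Cable
price = 260.26

ANSWER: 260.26


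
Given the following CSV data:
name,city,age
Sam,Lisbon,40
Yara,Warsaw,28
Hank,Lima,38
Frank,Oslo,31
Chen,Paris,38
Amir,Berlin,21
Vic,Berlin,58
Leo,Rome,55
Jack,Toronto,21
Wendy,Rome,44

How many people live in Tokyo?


Scanning city column for 'Tokyo':
Total matches: 0

ANSWER: 0


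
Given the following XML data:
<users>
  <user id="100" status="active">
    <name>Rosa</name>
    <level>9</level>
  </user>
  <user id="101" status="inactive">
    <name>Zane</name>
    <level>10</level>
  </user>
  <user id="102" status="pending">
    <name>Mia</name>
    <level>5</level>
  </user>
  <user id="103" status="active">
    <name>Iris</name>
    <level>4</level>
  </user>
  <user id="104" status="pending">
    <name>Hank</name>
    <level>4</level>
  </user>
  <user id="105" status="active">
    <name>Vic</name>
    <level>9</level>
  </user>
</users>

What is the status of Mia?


Finding user with name = Mia
user id="102" status="pending"

ANSWER: pending


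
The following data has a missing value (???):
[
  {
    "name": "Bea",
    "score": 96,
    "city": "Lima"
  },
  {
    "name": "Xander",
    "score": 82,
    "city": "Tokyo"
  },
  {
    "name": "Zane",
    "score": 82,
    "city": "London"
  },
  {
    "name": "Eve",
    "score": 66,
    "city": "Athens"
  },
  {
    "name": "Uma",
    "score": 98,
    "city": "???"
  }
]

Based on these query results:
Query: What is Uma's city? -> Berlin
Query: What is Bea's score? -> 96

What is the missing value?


The missing value is Uma's city
From query: Uma's city = Berlin

ANSWER: Berlin


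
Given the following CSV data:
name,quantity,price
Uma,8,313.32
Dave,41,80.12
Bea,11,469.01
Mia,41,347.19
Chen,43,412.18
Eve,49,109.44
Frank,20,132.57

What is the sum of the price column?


Values in 'price' column:
  Row 1: 313.32
  Row 2: 80.12
  Row 3: 469.01
  Row 4: 347.19
  Row 5: 412.18
  Row 6: 109.44
  Row 7: 132.57
Sum = 313.32 + 80.12 + 469.01 + 347.19 + 412.18 + 109.44 + 132.57 = 1863.83

ANSWER: 1863.83


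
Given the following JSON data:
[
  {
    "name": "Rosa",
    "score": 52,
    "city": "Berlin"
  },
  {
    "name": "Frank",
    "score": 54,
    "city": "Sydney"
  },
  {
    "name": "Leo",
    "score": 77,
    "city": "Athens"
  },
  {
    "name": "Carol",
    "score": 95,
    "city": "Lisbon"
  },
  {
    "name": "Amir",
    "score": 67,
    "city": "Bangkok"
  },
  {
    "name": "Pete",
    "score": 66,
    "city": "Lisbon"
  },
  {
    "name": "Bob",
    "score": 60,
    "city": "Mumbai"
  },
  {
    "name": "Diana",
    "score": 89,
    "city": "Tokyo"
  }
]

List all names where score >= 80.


Filtering records where score >= 80:
  Rosa (score=52) -> no
  Frank (score=54) -> no
  Leo (score=77) -> no
  Carol (score=95) -> YES
  Amir (score=67) -> no
  Pete (score=66) -> no
  Bob (score=60) -> no
  Diana (score=89) -> YES


ANSWER: Carol, Diana


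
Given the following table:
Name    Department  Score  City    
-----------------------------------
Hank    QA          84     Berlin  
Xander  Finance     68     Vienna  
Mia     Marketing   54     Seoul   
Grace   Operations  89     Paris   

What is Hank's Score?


Row 1: Hank
Score = 84

ANSWER: 84


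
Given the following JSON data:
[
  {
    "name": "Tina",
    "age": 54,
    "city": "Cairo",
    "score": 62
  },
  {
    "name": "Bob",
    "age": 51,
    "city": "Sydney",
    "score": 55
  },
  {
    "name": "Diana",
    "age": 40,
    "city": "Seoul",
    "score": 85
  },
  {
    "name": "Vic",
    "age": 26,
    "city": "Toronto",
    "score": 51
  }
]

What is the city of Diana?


Looking up record where name = Diana
Record index: 2
Field 'city' = Seoul

ANSWER: Seoul


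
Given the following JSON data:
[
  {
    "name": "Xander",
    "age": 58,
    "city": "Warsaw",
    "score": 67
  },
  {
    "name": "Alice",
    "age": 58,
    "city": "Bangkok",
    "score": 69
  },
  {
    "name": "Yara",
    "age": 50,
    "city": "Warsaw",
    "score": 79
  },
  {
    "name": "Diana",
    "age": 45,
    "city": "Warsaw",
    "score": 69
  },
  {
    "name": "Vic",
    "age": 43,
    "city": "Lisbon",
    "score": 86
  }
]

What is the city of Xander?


Looking up record where name = Xander
Record index: 0
Field 'city' = Warsaw

ANSWER: Warsaw


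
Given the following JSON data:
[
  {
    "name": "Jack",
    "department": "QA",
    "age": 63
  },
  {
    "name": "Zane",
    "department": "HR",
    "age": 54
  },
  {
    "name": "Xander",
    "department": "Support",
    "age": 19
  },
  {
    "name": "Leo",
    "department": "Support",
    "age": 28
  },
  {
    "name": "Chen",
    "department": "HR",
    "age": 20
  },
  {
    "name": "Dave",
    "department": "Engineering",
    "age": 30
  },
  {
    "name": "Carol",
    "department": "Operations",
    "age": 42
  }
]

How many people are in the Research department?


Scanning records for department = Research
  No matches found
Count: 0

ANSWER: 0


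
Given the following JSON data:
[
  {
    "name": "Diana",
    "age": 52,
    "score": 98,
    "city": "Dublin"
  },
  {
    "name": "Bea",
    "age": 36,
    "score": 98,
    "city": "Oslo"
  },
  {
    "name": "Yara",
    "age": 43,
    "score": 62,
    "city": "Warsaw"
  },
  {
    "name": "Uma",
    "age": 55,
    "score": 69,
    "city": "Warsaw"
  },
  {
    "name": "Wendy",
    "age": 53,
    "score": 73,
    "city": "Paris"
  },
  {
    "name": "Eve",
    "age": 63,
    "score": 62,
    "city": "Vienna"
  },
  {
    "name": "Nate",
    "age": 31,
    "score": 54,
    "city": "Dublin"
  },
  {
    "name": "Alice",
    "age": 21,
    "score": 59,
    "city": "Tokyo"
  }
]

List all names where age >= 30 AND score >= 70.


Checking both conditions:
  Diana (age=52, score=98) -> YES
  Bea (age=36, score=98) -> YES
  Yara (age=43, score=62) -> no
  Uma (age=55, score=69) -> no
  Wendy (age=53, score=73) -> YES
  Eve (age=63, score=62) -> no
  Nate (age=31, score=54) -> no
  Alice (age=21, score=59) -> no


ANSWER: Diana, Bea, Wendy


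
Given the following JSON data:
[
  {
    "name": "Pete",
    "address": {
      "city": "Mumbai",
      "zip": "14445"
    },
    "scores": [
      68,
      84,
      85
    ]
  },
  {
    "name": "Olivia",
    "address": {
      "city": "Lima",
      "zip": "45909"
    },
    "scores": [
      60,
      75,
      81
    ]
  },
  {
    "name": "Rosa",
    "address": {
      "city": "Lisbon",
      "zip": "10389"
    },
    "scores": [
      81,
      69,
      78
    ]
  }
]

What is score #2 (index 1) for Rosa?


Path: records[2].scores[1]
Value: 69

ANSWER: 69


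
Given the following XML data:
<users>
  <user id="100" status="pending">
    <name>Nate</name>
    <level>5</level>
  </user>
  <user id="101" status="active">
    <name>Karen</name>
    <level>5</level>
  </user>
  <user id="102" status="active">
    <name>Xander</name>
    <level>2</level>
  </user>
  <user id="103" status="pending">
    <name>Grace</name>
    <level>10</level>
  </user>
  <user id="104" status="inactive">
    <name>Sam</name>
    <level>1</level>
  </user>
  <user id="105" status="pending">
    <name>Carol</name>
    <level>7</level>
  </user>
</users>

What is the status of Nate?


Finding user with name = Nate
user id="100" status="pending"

ANSWER: pending


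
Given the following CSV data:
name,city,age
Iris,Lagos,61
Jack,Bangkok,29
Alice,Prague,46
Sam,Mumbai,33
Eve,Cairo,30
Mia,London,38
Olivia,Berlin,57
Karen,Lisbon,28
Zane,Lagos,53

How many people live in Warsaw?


Scanning city column for 'Warsaw':
Total matches: 0

ANSWER: 0


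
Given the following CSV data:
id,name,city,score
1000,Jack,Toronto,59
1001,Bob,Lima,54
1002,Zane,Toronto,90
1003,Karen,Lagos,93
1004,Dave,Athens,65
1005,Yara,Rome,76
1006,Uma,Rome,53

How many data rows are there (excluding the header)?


Counting rows (excluding header):
Header: id,name,city,score
Data rows: 7

ANSWER: 7


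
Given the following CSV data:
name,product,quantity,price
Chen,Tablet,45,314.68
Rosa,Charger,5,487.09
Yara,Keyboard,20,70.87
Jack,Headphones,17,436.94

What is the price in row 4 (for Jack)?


Row 4: Jack
Column 'price' = 436.94

ANSWER: 436.94


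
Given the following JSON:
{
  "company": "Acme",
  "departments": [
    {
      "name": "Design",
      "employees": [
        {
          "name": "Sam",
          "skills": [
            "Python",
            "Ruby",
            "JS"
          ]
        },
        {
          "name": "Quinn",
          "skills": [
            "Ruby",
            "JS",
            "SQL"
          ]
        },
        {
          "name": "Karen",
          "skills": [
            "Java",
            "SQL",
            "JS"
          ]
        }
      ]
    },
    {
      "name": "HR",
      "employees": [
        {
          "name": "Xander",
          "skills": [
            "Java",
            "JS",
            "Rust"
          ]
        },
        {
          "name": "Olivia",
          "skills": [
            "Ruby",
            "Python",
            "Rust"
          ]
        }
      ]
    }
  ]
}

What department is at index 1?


Path: departments[1].name
Value: HR

ANSWER: HR


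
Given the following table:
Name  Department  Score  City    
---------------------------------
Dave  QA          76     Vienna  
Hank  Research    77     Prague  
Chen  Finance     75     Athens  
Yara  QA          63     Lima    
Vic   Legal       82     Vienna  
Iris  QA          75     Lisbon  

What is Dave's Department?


Row 1: Dave
Department = QA

ANSWER: QA


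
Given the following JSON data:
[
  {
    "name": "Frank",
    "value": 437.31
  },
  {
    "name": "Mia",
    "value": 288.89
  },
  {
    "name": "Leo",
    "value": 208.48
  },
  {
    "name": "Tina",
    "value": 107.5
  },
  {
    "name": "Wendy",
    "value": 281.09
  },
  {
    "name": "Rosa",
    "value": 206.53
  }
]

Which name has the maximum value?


Comparing values:
  Frank: 437.31
  Mia: 288.89
  Leo: 208.48
  Tina: 107.5
  Wendy: 281.09
  Rosa: 206.53
Maximum: Frank (437.31)

ANSWER: Frank


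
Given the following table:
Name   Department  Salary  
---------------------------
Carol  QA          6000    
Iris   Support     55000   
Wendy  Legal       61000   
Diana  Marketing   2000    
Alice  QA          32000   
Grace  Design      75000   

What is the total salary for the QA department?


QA department members:
  Carol: 6000
  Alice: 32000
Total = 6000 + 32000 = 38000

ANSWER: 38000


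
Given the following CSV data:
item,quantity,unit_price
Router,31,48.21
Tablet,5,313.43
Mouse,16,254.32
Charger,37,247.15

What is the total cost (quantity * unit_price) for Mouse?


Row: Mouse
quantity = 16
unit_price = 254.32
total = 16 * 254.32 = 4069.12

ANSWER: 4069.12


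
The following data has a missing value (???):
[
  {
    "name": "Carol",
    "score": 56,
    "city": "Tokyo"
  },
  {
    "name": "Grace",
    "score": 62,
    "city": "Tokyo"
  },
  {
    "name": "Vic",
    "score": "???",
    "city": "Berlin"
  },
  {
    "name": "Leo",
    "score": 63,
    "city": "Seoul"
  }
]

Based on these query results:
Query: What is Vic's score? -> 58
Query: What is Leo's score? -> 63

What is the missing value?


The missing value is Vic's score
From query: Vic's score = 58

ANSWER: 58


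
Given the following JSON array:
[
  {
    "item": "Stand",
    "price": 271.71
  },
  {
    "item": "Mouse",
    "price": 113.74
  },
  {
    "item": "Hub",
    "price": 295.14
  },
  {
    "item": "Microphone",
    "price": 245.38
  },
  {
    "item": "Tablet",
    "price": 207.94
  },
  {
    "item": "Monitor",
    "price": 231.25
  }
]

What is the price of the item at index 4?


Array index 4 -> Tablet
price = 207.94

ANSWER: 207.94


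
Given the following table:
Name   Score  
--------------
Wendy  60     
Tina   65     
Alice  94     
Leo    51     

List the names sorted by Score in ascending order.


Sorting by Score (ascending):
  Leo: 51
  Wendy: 60
  Tina: 65
  Alice: 94


ANSWER: Leo, Wendy, Tina, Alice


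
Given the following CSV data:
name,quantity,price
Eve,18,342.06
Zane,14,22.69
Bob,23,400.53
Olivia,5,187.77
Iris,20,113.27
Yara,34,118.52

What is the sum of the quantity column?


Values in 'quantity' column:
  Row 1: 18
  Row 2: 14
  Row 3: 23
  Row 4: 5
  Row 5: 20
  Row 6: 34
Sum = 18 + 14 + 23 + 5 + 20 + 34 = 114

ANSWER: 114


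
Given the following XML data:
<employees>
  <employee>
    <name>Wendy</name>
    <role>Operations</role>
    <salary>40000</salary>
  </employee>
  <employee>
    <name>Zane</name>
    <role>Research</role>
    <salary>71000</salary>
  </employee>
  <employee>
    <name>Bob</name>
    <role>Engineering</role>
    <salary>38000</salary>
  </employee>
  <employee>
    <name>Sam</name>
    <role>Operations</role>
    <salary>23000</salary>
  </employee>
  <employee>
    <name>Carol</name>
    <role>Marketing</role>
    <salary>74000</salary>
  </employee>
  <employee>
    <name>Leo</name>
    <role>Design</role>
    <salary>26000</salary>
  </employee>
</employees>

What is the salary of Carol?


Searching for <employee> with <name>Carol</name>
Found at position 5
<salary>74000</salary>

ANSWER: 74000


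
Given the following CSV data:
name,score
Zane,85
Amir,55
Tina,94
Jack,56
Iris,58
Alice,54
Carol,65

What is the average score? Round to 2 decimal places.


Scores: 85, 55, 94, 56, 58, 54, 65
Sum = 467
Count = 7
Average = 467 / 7 = 66.71

ANSWER: 66.71


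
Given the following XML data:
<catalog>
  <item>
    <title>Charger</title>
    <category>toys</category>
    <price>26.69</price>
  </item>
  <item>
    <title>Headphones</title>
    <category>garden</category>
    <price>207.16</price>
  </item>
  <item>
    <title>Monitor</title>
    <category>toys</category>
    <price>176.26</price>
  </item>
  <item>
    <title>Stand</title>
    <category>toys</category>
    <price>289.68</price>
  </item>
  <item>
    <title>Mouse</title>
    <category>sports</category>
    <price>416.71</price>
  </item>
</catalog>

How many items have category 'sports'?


Scanning <item> elements for <category>sports</category>:
  Item 5: Mouse -> MATCH
Count: 1

ANSWER: 1
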